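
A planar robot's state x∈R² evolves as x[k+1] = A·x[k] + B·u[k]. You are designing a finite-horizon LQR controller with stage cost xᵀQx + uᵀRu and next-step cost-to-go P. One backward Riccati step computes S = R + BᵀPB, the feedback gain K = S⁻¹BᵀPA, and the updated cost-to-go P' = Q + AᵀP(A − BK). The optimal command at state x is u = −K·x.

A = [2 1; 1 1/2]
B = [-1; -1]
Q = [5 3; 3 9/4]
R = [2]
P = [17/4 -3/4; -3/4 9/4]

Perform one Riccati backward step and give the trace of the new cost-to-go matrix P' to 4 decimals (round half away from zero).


14.6607

BᵀP = [-3.5000 -1.5000]
S = R + BᵀPB = [2] + [5.0000] = [7.0000]
BᵀPA = [-8.5000 -4.2500]
K = S⁻¹·BᵀPA = [-1.2143 -0.6071]
A−BK = [0.7857 0.3929; -0.2143 -0.1071]
AᵀP(A−BK) = [5.9286 2.9643; 2.9643 1.4821]
P' = Q + AᵀP(A−BK) = [10.9286 5.9643; 5.9643 3.7321]
tr(P') = 14.6607


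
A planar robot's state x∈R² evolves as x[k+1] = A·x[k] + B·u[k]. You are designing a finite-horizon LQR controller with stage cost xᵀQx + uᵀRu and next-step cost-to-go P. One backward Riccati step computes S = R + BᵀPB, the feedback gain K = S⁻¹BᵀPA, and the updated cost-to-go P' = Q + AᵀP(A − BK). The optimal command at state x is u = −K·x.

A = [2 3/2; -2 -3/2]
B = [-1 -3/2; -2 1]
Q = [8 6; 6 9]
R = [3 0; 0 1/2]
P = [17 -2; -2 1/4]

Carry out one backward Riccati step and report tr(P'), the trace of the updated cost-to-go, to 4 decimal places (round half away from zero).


BᵀP = [-13.0000 1.5000; -27.5000 3.2500]
S = R + BᵀPB = [3 0; 0 1/2] + [10.0000 21.0000; 21.0000 44.5000] = [13.0000 21.0000; 21.0000 45.0000]
BᵀPA = [-29.0000 -21.7500; -61.5000 -46.1250]
K = S⁻¹·BᵀPA = [-0.0938 -0.0703; -1.3229 -0.9922]
A−BK = [-0.0781 -0.0586; -0.8646 -0.6484]
AᵀP(A−BK) = [0.9219 0.6914; 0.6914 0.5186]
P' = Q + AᵀP(A−BK) = [8.9219 6.6914; 6.6914 9.5186]
tr(P') = 18.4404

18.4404


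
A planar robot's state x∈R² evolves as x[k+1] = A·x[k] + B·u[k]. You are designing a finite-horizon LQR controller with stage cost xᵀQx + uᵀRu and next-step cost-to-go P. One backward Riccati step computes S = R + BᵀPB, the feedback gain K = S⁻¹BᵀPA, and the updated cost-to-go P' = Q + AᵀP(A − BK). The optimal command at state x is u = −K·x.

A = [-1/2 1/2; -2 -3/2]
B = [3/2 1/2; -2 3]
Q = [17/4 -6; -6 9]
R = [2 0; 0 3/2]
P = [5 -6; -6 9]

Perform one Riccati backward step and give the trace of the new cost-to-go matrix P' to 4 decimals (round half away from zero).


BᵀP = [19.5000 -27.0000; -15.5000 24.0000]
S = R + BᵀPB = [2 0; 0 3/2] + [83.2500 -71.2500; -71.2500 64.2500] = [85.2500 -71.2500; -71.2500 65.7500]
BᵀPA = [44.2500 50.2500; -40.2500 -43.7500]
K = S⁻¹·BᵀPA = [0.0787 0.3533; -0.5268 -0.2826]
A−BK = [-0.3547 0.1114; -0.2620 0.0543]
AᵀP(A−BK) = [0.5604 0.2440; 0.2440 0.3854]
P' = Q + AᵀP(A−BK) = [4.8104 -5.7560; -5.7560 9.3854]
tr(P') = 14.1958

14.1958


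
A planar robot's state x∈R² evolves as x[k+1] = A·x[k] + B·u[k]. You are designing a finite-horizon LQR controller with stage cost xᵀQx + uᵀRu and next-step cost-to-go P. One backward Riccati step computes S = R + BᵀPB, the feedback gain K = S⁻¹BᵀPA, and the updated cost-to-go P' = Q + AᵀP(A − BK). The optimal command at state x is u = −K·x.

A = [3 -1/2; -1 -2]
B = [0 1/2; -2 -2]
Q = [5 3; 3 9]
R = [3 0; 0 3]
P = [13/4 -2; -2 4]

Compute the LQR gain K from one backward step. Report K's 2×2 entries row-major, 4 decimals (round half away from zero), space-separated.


BᵀP = [4.0000 -8.0000; 5.6250 -9.0000]
S = R + BᵀPB = [3 0; 0 3] + [16.0000 18.0000; 18.0000 20.8125] = [19.0000 18.0000; 18.0000 23.8125]
BᵀPA = [20.0000 14.0000; 25.8750 15.1875]
K = S⁻¹·BᵀPA = [0.0818 0.4672; 1.0248 0.2847]
A−BK = [2.4876 -0.6423; 1.2131 -0.4964]
AᵀP(A−BK) = [17.0978 -2.5839; -2.5839 1.9489]
P' = Q + AᵀP(A−BK) = [22.0978 0.4161; 0.4161 10.9489]
tr(P') = 33.0467

0.0818 0.4672 1.0248 0.2847


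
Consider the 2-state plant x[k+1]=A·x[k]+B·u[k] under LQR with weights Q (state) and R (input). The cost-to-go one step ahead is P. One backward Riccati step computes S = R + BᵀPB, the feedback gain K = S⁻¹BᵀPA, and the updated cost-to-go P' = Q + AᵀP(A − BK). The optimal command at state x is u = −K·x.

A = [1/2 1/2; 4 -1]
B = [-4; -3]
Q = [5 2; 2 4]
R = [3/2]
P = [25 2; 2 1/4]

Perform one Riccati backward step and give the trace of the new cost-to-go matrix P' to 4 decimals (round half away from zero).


10.2734

BᵀP = [-106.0000 -8.7500]
S = R + BᵀPB = [3/2] + [450.2500] = [451.7500]
BᵀPA = [-88.0000 -44.2500]
K = S⁻¹·BᵀPA = [-0.1948 -0.0980]
A−BK = [-0.2792 0.1082; 3.4156 -1.2939]
AᵀP(A−BK) = [1.1078 -0.3698; -0.3698 0.1656]
P' = Q + AᵀP(A−BK) = [6.1078 1.6302; 1.6302 4.1656]
tr(P') = 10.2734


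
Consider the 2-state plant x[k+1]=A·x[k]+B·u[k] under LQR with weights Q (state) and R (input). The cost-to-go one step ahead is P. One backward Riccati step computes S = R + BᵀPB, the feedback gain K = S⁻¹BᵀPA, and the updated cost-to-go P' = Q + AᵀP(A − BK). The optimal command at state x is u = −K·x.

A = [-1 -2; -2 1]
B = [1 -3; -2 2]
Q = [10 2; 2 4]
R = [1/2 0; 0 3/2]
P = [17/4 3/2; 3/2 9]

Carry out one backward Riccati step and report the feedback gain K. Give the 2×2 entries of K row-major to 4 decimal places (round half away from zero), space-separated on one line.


1.8280 0.1760 0.8646 0.6834

BᵀP = [1.2500 -16.5000; -9.7500 13.5000]
S = R + BᵀPB = [1/2 0; 0 3/2] + [34.2500 -36.7500; -36.7500 56.2500] = [34.7500 -36.7500; -36.7500 57.7500]
BᵀPA = [31.7500 -19.0000; -17.2500 33.0000]
K = S⁻¹·BᵀPA = [1.8280 0.1760; 0.8646 0.6834]
A−BK = [-0.2343 -0.1257; -0.0731 -0.0149]
AᵀP(A−BK) = [3.1249 1.2011; 1.2011 0.7909]
P' = Q + AᵀP(A−BK) = [13.1249 3.2011; 3.2011 4.7909]
tr(P') = 17.9157


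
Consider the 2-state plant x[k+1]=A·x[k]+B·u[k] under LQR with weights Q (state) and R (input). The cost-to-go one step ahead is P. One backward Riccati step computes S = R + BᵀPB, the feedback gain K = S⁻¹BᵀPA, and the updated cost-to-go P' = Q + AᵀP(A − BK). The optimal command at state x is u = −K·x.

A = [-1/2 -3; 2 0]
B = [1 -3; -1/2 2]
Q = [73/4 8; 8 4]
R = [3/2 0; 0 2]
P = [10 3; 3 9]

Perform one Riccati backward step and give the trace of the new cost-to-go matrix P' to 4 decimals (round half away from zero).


BᵀP = [8.5000 -1.5000; -24.0000 9.0000]
S = R + BᵀPB = [3/2 0; 0 2] + [9.2500 -28.5000; -28.5000 90.0000] = [10.7500 -28.5000; -28.5000 92.0000]
BᵀPA = [-7.2500 -25.5000; 30.0000 72.0000]
K = S⁻¹·BᵀPA = [1.0636 -1.6634; 0.6556 0.2673]
A−BK = [0.4031 -0.5347; 1.2207 -1.3663]
AᵀP(A−BK) = [20.5438 -23.0792; -23.0792 28.3366]
P' = Q + AᵀP(A−BK) = [38.7938 -15.0792; -15.0792 32.3366]
tr(P') = 71.1305

71.1305


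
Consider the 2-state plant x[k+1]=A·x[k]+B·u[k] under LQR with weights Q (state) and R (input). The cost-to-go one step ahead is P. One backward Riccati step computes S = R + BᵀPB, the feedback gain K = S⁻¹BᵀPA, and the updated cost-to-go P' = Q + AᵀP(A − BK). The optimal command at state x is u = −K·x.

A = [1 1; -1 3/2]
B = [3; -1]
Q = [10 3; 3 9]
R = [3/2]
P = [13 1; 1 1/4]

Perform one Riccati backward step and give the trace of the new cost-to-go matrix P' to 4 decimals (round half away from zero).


20.0535

BᵀP = [38.0000 2.7500]
S = R + BᵀPB = [3/2] + [111.2500] = [112.7500]
BᵀPA = [35.2500 42.1250]
K = S⁻¹·BᵀPA = [0.3126 0.3736]
A−BK = [0.0621 -0.1208; -0.6874 1.8736]
AᵀP(A−BK) = [0.2295 -0.0449; -0.0449 0.8240]
P' = Q + AᵀP(A−BK) = [10.2295 2.9551; 2.9551 9.8240]
tr(P') = 20.0535


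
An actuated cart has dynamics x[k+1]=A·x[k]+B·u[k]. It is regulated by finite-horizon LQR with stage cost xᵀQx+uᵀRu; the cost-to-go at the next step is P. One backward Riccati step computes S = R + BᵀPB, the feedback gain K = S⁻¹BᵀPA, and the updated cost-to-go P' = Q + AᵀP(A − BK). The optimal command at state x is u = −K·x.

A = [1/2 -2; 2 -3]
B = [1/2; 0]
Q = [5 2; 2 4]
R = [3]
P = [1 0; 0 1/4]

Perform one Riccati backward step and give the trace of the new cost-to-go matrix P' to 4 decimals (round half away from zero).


BᵀP = [0.5000 0.0000]
S = R + BᵀPB = [3] + [0.2500] = [3.2500]
BᵀPA = [0.2500 -1.0000]
K = S⁻¹·BᵀPA = [0.0769 -0.3077]
A−BK = [0.4615 -1.8462; 2.0000 -3.0000]
AᵀP(A−BK) = [1.2308 -2.4231; -2.4231 5.9423]
P' = Q + AᵀP(A−BK) = [6.2308 -0.4231; -0.4231 9.9423]
tr(P') = 16.1731

16.1731


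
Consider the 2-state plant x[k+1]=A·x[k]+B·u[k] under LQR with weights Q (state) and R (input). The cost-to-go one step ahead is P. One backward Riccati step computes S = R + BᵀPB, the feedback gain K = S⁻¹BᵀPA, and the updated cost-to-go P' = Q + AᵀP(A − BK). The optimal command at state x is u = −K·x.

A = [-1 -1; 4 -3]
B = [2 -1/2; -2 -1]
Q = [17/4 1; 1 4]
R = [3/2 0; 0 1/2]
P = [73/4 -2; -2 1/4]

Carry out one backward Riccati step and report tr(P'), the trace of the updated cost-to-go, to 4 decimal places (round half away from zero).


9.5400

BᵀP = [40.5000 -4.5000; -7.1250 0.7500]
S = R + BᵀPB = [3/2 0; 0 1/2] + [90.0000 -15.7500; -15.7500 2.8125] = [91.5000 -15.7500; -15.7500 3.3125]
BᵀPA = [-58.5000 -27.0000; 10.1250 4.8750]
K = S⁻¹·BᵀPA = [-0.6235 -0.2300; 0.0920 0.3782]
A−BK = [0.2930 -0.3509; 2.8450 -3.0818]
AᵀP(A−BK) = [0.8433 -0.0332; -0.0332 0.4468]
P' = Q + AᵀP(A−BK) = [5.0933 0.9668; 0.9668 4.4468]
tr(P') = 9.5400


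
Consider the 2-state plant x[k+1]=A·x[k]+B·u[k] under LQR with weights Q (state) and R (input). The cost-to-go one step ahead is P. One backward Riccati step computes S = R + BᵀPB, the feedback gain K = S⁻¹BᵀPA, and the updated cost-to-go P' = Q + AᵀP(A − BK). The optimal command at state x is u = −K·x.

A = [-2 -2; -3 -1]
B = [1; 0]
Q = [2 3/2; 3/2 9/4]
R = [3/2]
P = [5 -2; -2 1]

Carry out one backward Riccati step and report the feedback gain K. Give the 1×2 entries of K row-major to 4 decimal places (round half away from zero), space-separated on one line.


BᵀP = [5.0000 -2.0000]
S = R + BᵀPB = [3/2] + [5.0000] = [6.5000]
BᵀPA = [-4.0000 -8.0000]
K = S⁻¹·BᵀPA = [-0.6154 -1.2308]
A−BK = [-1.3846 -0.7692; -3.0000 -1.0000]
AᵀP(A−BK) = [2.5385 2.0769; 2.0769 3.1538]
P' = Q + AᵀP(A−BK) = [4.5385 3.5769; 3.5769 5.4038]
tr(P') = 9.9423

-0.6154 -1.2308


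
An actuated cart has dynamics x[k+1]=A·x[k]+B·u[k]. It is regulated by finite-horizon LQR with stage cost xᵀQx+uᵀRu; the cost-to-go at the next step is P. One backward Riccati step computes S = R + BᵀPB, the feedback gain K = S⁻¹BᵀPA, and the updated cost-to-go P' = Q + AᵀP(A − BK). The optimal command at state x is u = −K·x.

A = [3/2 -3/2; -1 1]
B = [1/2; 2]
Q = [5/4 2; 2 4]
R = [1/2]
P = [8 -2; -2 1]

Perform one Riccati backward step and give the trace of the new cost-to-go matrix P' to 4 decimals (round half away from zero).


BᵀP = [0.0000 1.0000]
S = R + BᵀPB = [1/2] + [2.0000] = [2.5000]
BᵀPA = [-1.0000 1.0000]
K = S⁻¹·BᵀPA = [-0.4000 0.4000]
A−BK = [1.7000 -1.7000; -0.2000 0.2000]
AᵀP(A−BK) = [24.6000 -24.6000; -24.6000 24.6000]
P' = Q + AᵀP(A−BK) = [25.8500 -22.6000; -22.6000 28.6000]
tr(P') = 54.4500

54.4500


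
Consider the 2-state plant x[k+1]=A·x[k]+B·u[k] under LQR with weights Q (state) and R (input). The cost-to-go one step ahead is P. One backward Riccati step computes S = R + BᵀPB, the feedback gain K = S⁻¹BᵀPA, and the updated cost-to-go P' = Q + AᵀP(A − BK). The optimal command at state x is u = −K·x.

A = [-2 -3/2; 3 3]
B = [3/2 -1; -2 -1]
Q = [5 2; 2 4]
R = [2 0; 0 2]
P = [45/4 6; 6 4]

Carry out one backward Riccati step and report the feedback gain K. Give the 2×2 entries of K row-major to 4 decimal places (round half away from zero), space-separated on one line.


BᵀP = [4.8750 1.0000; -17.2500 -10.0000]
S = R + BᵀPB = [2 0; 0 2] + [5.3125 -5.8750; -5.8750 27.2500] = [7.3125 -5.8750; -5.8750 29.2500]
BᵀPA = [-6.7500 -4.3125; 4.5000 -4.1250]
K = S⁻¹·BᵀPA = [-0.9533 -0.8383; -0.0376 -0.3094]
A−BK = [-0.6077 -0.5519; 1.0557 1.0139]
AᵀP(A−BK) = [2.7345 2.4836; 2.4836 2.4209]
P' = Q + AᵀP(A−BK) = [7.7345 4.4836; 4.4836 6.4209]
tr(P') = 14.1554

-0.9533 -0.8383 -0.0376 -0.3094


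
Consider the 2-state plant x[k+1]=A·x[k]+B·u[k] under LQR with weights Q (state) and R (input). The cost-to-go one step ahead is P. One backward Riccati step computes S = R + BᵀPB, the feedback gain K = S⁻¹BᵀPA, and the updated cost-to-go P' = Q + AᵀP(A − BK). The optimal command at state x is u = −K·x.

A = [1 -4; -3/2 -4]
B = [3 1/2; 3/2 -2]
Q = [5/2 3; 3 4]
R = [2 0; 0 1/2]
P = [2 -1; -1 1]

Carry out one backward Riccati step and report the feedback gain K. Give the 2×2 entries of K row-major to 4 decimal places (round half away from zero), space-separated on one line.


BᵀP = [4.5000 -1.5000; 3.0000 -2.5000]
S = R + BᵀPB = [2 0; 0 1/2] + [11.2500 5.2500; 5.2500 6.5000] = [13.2500 5.2500; 5.2500 7.0000]
BᵀPA = [6.7500 -12.0000; 6.7500 -2.0000]
K = S⁻¹·BᵀPA = [0.1812 -1.1275; 0.8284 0.5599]
A−BK = [0.0422 -0.8974; -0.1151 -1.1889]
AᵀP(A−BK) = [0.4353 -0.1687; -0.1687 3.5896]
P' = Q + AᵀP(A−BK) = [2.9353 2.8313; 2.8313 7.5896]
tr(P') = 10.5249

0.1812 -1.1275 0.8284 0.5599


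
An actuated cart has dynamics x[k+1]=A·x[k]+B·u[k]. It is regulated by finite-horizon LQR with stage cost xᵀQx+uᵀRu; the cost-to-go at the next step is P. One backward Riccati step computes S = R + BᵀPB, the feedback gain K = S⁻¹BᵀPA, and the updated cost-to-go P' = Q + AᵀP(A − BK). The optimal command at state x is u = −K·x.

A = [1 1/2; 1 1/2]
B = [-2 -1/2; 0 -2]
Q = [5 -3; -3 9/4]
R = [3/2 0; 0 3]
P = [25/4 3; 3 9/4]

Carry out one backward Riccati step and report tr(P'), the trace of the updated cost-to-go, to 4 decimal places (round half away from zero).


8.2150

BᵀP = [-12.5000 -6.0000; -9.1250 -6.0000]
S = R + BᵀPB = [3/2 0; 0 3] + [25.0000 18.2500; 18.2500 16.5625] = [26.5000 18.2500; 18.2500 19.5625]
BᵀPA = [-18.5000 -9.2500; -15.1250 -7.5625]
K = S⁻¹·BᵀPA = [-0.4633 -0.2317; -0.3409 -0.1705]
A−BK = [-0.0971 -0.0486; 0.3182 0.1591]
AᵀP(A−BK) = [0.7720 0.3860; 0.3860 0.1930]
P' = Q + AᵀP(A−BK) = [5.7720 -2.6140; -2.6140 2.4430]
tr(P') = 8.2150


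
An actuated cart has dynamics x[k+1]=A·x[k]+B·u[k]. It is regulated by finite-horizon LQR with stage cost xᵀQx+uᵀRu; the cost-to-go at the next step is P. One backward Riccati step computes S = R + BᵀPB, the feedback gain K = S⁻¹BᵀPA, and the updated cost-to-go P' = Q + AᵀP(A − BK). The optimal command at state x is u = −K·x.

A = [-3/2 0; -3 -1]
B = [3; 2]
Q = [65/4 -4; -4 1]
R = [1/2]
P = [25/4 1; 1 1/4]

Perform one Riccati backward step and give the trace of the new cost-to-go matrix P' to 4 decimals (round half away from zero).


BᵀP = [20.7500 3.5000]
S = R + BᵀPB = [1/2] + [69.2500] = [69.7500]
BᵀPA = [-41.6250 -3.5000]
K = S⁻¹·BᵀPA = [-0.5968 -0.0502]
A−BK = [0.2903 0.1505; -1.8065 -0.8996]
AᵀP(A−BK) = [0.4718 0.1613; 0.1613 0.0744]
P' = Q + AᵀP(A−BK) = [16.7218 -3.8387; -3.8387 1.0744]
tr(P') = 17.7961

17.7961


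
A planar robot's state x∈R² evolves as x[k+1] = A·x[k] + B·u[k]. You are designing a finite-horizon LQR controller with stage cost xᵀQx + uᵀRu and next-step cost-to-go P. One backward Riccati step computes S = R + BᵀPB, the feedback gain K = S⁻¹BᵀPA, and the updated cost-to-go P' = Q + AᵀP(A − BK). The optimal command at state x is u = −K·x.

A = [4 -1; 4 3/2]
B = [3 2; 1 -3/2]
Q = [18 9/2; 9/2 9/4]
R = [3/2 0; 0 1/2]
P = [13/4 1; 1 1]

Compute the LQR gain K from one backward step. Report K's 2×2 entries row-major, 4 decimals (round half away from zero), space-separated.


BᵀP = [10.7500 4.0000; 5.0000 0.5000]
S = R + BᵀPB = [3/2 0; 0 1/2] + [36.2500 15.5000; 15.5000 9.2500] = [37.7500 15.5000; 15.5000 9.7500]
BᵀPA = [59.0000 -4.7500; 22.0000 -4.2500]
K = S⁻¹·BᵀPA = [1.8328 0.1531; -0.6572 -0.6792]
A−BK = [-0.1839 -0.1007; 1.1814 0.3281]
AᵀP(A−BK) = [6.3257 0.9125; 0.9125 0.3403]
P' = Q + AᵀP(A−BK) = [24.3257 5.4125; 5.4125 2.5903]
tr(P') = 26.9160

1.8328 0.1531 -0.6572 -0.6792


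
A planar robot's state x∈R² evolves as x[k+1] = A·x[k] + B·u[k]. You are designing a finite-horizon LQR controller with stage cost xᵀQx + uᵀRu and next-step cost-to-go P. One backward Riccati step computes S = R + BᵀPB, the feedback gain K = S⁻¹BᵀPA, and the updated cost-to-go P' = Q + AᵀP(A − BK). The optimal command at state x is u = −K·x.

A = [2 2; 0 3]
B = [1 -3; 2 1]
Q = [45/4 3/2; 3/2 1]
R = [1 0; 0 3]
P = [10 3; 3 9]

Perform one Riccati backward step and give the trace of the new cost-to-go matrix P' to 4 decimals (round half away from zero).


BᵀP = [16.0000 21.0000; -27.0000 0.0000]
S = R + BᵀPB = [1 0; 0 3] + [58.0000 -27.0000; -27.0000 81.0000] = [59.0000 -27.0000; -27.0000 84.0000]
BᵀPA = [32.0000 95.0000; -54.0000 -54.0000]
K = S⁻¹·BᵀPA = [0.2910 1.5429; -0.5493 -0.1469]
A−BK = [0.0610 0.0163; -0.0326 0.0610]
AᵀP(A−BK) = [1.0248 0.6927; 0.6927 2.4876]
P' = Q + AᵀP(A−BK) = [12.2748 2.1927; 2.1927 3.4876]
tr(P') = 15.7624

15.7624


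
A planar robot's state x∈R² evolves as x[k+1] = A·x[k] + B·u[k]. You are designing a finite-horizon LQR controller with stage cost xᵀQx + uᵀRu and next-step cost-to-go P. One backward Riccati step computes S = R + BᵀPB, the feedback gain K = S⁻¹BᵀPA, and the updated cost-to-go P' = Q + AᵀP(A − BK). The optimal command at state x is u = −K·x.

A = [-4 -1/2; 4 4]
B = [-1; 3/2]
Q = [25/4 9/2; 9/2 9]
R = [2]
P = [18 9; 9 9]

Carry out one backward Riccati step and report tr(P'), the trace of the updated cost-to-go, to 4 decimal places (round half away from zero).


BᵀP = [-4.5000 4.5000]
S = R + BᵀPB = [2] + [11.2500] = [13.2500]
BᵀPA = [36.0000 20.2500]
K = S⁻¹·BᵀPA = [2.7170 1.5283]
A−BK = [-1.2830 1.0283; -0.0755 1.7075]
AᵀP(A−BK) = [46.1887 -37.0189; -37.0189 81.5519]
P' = Q + AᵀP(A−BK) = [52.4387 -32.5189; -32.5189 90.5519]
tr(P') = 142.9906

142.9906


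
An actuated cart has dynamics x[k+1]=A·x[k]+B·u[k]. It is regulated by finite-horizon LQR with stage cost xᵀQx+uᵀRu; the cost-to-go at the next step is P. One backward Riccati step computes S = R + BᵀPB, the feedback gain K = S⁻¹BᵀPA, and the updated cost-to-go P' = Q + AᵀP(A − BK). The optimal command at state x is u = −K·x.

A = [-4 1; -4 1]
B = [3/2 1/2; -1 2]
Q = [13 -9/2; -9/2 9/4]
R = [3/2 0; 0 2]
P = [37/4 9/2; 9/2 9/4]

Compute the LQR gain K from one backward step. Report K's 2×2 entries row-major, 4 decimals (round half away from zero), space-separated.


-2.0646 0.5162 -2.3861 0.5965

BᵀP = [9.3750 4.5000; 13.6250 6.7500]
S = R + BᵀPB = [3/2 0; 0 2] + [9.5625 13.6875; 13.6875 20.3125] = [11.0625 13.6875; 13.6875 22.3125]
BᵀPA = [-55.5000 13.8750; -81.5000 20.3750]
K = S⁻¹·BᵀPA = [-2.0646 0.5162; -2.3861 0.5965]
A−BK = [0.2900 -0.0725; -1.2924 0.3231]
AᵀP(A−BK) = [18.9441 -4.7360; -4.7360 1.1840]
P' = Q + AᵀP(A−BK) = [31.9441 -9.2360; -9.2360 3.4340]
tr(P') = 35.3781


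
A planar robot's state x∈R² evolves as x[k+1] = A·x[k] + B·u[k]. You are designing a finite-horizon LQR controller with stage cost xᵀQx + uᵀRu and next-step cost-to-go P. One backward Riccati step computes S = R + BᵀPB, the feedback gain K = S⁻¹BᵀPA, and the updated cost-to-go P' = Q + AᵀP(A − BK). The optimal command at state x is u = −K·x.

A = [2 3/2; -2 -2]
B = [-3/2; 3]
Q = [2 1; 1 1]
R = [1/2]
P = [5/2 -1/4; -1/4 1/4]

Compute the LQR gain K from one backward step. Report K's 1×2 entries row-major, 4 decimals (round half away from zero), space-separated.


-1.0588 -0.8471

BᵀP = [-4.5000 1.1250]
S = R + BᵀPB = [1/2] + [10.1250] = [10.6250]
BᵀPA = [-11.2500 -9.0000]
K = S⁻¹·BᵀPA = [-1.0588 -0.8471]
A−BK = [0.4118 0.2294; 1.1765 0.5412]
AᵀP(A−BK) = [1.0882 0.7206; 0.7206 0.5015]
P' = Q + AᵀP(A−BK) = [3.0882 1.7206; 1.7206 1.5015]
tr(P') = 4.5897


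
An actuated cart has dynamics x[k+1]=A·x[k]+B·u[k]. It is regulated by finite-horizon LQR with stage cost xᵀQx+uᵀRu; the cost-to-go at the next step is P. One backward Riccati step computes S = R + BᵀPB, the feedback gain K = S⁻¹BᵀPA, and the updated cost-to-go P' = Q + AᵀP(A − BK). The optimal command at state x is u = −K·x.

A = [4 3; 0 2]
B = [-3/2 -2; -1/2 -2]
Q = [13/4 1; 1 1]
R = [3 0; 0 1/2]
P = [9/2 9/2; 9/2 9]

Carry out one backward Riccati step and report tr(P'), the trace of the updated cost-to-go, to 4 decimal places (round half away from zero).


16.6734

BᵀP = [-9.0000 -11.2500; -18.0000 -27.0000]
S = R + BᵀPB = [3 0; 0 1/2] + [19.1250 40.5000; 40.5000 90.0000] = [22.1250 40.5000; 40.5000 90.5000]
BᵀPA = [-36.0000 -49.5000; -72.0000 -108.0000]
K = S⁻¹·BᵀPA = [-0.9446 -0.2921; -0.3729 -1.0627]
A−BK = [1.8374 0.4366; -1.2180 -0.2714]
AᵀP(A−BK) = [11.1486 2.9736; 2.9736 1.2747]
P' = Q + AᵀP(A−BK) = [14.3986 3.9736; 3.9736 2.2747]
tr(P') = 16.6734


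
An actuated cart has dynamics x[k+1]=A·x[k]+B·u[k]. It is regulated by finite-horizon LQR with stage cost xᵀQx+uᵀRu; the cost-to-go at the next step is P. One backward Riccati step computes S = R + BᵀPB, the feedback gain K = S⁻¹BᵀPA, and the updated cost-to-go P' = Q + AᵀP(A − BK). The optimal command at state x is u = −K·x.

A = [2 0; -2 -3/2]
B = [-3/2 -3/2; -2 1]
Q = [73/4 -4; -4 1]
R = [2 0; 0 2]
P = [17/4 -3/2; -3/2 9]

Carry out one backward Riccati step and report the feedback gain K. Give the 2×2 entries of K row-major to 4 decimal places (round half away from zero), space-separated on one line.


0.2482 0.4831 -1.4204 -0.4673

BᵀP = [-3.3750 -15.7500; -7.8750 11.2500]
S = R + BᵀPB = [2 0; 0 2] + [36.5625 -10.6875; -10.6875 23.0625] = [38.5625 -10.6875; -10.6875 25.0625]
BᵀPA = [24.7500 23.6250; -38.2500 -16.8750]
K = S⁻¹·BᵀPA = [0.2482 0.4831; -1.4204 -0.4673]
A−BK = [0.2417 0.0238; -0.0833 -0.0664]
AᵀP(A−BK) = [4.5292 1.6685; 1.6685 0.9504]
P' = Q + AᵀP(A−BK) = [22.7792 -2.3315; -2.3315 1.9504]
tr(P') = 24.7296


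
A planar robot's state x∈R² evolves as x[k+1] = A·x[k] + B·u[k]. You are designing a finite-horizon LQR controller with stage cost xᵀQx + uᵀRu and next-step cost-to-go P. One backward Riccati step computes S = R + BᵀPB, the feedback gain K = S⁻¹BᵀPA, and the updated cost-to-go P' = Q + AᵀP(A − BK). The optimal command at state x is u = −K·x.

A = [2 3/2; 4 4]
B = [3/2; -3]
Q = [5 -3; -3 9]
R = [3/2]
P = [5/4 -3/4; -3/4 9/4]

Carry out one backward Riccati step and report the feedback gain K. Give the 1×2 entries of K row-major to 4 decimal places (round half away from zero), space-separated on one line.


BᵀP = [4.1250 -7.8750]
S = R + BᵀPB = [3/2] + [29.8125] = [31.3125]
BᵀPA = [-23.2500 -25.3125]
K = S⁻¹·BᵀPA = [-0.7425 -0.8084]
A−BK = [3.1138 2.7126; 1.7725 1.5749]
AᵀP(A−BK) = [11.7365 10.4551; 10.4551 9.3503]
P' = Q + AᵀP(A−BK) = [16.7365 7.4551; 7.4551 18.3503]
tr(P') = 35.0868

-0.7425 -0.8084


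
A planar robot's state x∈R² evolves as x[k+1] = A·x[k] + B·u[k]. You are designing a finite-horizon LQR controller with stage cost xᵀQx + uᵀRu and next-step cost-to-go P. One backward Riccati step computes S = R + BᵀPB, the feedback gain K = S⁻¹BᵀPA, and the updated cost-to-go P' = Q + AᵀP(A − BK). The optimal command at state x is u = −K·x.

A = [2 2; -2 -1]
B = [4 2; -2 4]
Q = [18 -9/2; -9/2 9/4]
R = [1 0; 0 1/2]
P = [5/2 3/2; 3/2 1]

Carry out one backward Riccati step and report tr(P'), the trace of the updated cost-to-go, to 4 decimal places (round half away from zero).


20.6643

BᵀP = [7.0000 4.0000; 11.0000 7.0000]
S = R + BᵀPB = [1 0; 0 1/2] + [20.0000 30.0000; 30.0000 50.0000] = [21.0000 30.0000; 30.0000 50.5000]
BᵀPA = [6.0000 10.0000; 8.0000 15.0000]
K = S⁻¹·BᵀPA = [0.3925 0.3427; -0.0748 0.0935]
A−BK = [0.5794 0.4424; -0.9159 -0.6885]
AᵀP(A−BK) = [0.2430 0.1963; 0.1963 0.1713]
P' = Q + AᵀP(A−BK) = [18.2430 -4.3037; -4.3037 2.4213]
tr(P') = 20.6643


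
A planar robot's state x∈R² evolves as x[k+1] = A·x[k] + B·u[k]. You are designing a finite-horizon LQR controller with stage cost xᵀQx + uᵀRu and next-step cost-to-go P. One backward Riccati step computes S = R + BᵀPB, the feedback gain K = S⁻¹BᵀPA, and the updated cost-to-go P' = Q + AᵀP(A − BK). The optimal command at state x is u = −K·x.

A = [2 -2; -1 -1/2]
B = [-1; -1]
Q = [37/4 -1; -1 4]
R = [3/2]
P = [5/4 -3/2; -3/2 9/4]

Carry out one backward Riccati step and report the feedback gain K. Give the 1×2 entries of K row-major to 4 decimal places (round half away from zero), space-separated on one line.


BᵀP = [0.2500 -0.7500]
S = R + BᵀPB = [3/2] + [0.5000] = [2.0000]
BᵀPA = [1.2500 -0.1250]
K = S⁻¹·BᵀPA = [0.6250 -0.0625]
A−BK = [2.6250 -2.0625; -0.3750 -0.5625]
AᵀP(A−BK) = [12.4688 -5.2969; -5.2969 2.5547]
P' = Q + AᵀP(A−BK) = [21.7188 -6.2969; -6.2969 6.5547]
tr(P') = 28.2734

0.6250 -0.0625


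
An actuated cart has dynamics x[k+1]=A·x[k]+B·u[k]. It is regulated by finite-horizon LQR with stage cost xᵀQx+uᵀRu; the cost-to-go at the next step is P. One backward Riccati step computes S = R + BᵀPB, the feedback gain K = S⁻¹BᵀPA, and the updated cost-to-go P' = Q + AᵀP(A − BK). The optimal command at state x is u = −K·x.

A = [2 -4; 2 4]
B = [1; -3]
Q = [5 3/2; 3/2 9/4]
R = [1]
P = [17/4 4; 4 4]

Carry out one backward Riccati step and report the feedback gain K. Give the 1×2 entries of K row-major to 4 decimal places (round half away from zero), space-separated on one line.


BᵀP = [-7.7500 -8.0000]
S = R + BᵀPB = [1] + [16.2500] = [17.2500]
BᵀPA = [-31.5000 -1.0000]
K = S⁻¹·BᵀPA = [-1.8261 -0.0580]
A−BK = [3.8261 -3.9420; -3.4783 3.8261]
AᵀP(A−BK) = [7.4783 -3.8261; -3.8261 3.9420]
P' = Q + AᵀP(A−BK) = [12.4783 -2.3261; -2.3261 6.1920]
tr(P') = 18.6703

-1.8261 -0.0580


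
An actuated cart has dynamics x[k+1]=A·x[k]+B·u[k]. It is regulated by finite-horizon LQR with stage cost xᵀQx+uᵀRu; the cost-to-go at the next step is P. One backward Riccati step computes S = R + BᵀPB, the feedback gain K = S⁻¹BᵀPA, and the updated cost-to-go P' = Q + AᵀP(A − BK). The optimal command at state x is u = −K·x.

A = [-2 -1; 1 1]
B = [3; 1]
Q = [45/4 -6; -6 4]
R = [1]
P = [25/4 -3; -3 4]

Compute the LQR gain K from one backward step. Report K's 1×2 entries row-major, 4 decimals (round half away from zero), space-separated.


BᵀP = [15.7500 -5.0000]
S = R + BᵀPB = [1] + [42.2500] = [43.2500]
BᵀPA = [-36.5000 -20.7500]
K = S⁻¹·BᵀPA = [-0.8439 -0.4798]
A−BK = [0.5318 0.4393; 1.8439 1.4798]
AᵀP(A−BK) = [10.1965 7.9884; 7.9884 6.2948]
P' = Q + AᵀP(A−BK) = [21.4465 1.9884; 1.9884 10.2948]
tr(P') = 31.7413

-0.8439 -0.4798


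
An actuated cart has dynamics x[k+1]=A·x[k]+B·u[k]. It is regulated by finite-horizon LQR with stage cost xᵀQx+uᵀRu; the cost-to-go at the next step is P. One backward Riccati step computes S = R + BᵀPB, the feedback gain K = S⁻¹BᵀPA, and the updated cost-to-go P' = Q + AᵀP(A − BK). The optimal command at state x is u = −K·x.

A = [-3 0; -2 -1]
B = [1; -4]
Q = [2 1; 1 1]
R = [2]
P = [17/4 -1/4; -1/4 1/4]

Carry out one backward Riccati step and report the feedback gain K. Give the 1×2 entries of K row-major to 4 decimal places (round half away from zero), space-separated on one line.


-1.0816 0.1020

BᵀP = [5.2500 -1.2500]
S = R + BᵀPB = [2] + [10.2500] = [12.2500]
BᵀPA = [-13.2500 1.2500]
K = S⁻¹·BᵀPA = [-1.0816 0.1020]
A−BK = [-1.9184 -0.1020; -6.3265 -0.5918]
AᵀP(A−BK) = [21.9184 1.1020; 1.1020 0.1224]
P' = Q + AᵀP(A−BK) = [23.9184 2.1020; 2.1020 1.1224]
tr(P') = 25.0408


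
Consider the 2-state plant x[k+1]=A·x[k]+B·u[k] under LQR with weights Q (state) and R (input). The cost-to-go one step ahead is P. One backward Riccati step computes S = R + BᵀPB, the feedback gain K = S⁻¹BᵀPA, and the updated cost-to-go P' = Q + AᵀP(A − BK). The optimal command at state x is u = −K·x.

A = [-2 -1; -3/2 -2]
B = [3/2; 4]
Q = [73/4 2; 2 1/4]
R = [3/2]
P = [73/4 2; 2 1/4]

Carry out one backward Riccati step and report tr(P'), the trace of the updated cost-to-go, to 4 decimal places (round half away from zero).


BᵀP = [35.3750 4.0000]
S = R + BᵀPB = [3/2] + [69.0625] = [70.5625]
BᵀPA = [-76.7500 -43.3750]
K = S⁻¹·BᵀPA = [-1.0877 -0.6147]
A−BK = [-0.3685 -0.0779; 2.8508 0.4588]
AᵀP(A−BK) = [2.0824 1.0715; 1.0715 0.5872]
P' = Q + AᵀP(A−BK) = [20.3324 3.0715; 3.0715 0.8372]
tr(P') = 21.1697

21.1697


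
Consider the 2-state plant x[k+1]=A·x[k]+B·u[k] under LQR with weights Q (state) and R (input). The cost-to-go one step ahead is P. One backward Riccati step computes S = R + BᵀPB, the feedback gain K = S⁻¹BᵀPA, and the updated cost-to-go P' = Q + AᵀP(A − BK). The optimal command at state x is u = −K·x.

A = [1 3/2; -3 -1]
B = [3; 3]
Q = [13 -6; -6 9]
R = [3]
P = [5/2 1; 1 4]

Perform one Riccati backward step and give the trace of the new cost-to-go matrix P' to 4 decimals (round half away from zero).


BᵀP = [10.5000 15.0000]
S = R + BᵀPB = [3] + [76.5000] = [79.5000]
BᵀPA = [-34.5000 0.7500]
K = S⁻¹·BᵀPA = [-0.4340 0.0094]
A−BK = [2.3019 1.4717; -1.6981 -1.0283]
AᵀP(A−BK) = [17.5283 10.5755; 10.5755 6.6179]
P' = Q + AᵀP(A−BK) = [30.5283 4.5755; 4.5755 15.6179]
tr(P') = 46.1462

46.1462


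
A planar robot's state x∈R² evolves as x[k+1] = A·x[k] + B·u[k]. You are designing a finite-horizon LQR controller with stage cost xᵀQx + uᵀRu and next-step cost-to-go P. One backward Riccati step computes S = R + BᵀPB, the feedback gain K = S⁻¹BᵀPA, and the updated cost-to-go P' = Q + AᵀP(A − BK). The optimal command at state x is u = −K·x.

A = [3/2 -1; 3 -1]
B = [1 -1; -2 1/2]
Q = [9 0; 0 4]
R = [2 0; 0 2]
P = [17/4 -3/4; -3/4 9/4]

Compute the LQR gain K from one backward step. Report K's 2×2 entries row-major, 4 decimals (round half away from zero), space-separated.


-0.9558 0.2836 -1.2320 0.6777

BᵀP = [5.7500 -5.2500; -4.6250 1.8750]
S = R + BᵀPB = [2 0; 0 2] + [16.2500 -8.3750; -8.3750 5.5625] = [18.2500 -8.3750; -8.3750 7.5625]
BᵀPA = [-7.1250 -0.5000; -1.3125 2.7500]
K = S⁻¹·BᵀPA = [-0.9558 0.2836; -1.2320 0.6777]
A−BK = [1.2238 -0.6059; 1.7044 -0.7716]
AᵀP(A−BK) = [14.6354 -6.8398; -6.8398 3.2781]
P' = Q + AᵀP(A−BK) = [23.6354 -6.8398; -6.8398 7.2781]
tr(P') = 30.9134


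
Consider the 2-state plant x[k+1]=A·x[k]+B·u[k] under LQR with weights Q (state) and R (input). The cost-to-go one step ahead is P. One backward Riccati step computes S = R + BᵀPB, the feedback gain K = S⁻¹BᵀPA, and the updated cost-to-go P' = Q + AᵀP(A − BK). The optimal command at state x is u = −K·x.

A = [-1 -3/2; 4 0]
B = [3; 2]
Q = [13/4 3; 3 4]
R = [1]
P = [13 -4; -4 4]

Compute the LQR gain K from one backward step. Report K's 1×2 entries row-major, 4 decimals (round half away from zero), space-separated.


-0.5465 -0.5407

BᵀP = [31.0000 -4.0000]
S = R + BᵀPB = [1] + [85.0000] = [86.0000]
BᵀPA = [-47.0000 -46.5000]
K = S⁻¹·BᵀPA = [-0.5465 -0.5407]
A−BK = [0.6395 0.1221; 5.0930 1.0814]
AᵀP(A−BK) = [83.3140 18.0872; 18.0872 4.1076]
P' = Q + AᵀP(A−BK) = [86.5640 21.0872; 21.0872 8.1076]
tr(P') = 94.6715


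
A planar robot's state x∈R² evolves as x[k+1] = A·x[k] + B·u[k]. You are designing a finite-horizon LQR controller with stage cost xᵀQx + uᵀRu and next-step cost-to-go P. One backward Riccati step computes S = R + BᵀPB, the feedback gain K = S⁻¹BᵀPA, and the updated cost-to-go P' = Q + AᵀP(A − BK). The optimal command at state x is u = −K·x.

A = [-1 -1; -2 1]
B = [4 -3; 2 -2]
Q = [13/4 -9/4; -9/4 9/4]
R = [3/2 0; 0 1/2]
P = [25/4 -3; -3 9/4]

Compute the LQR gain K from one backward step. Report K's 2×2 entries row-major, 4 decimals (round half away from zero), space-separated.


0.4037 -0.6697 0.6959 -0.3657

BᵀP = [19.0000 -7.5000; -12.7500 4.5000]
S = R + BᵀPB = [3/2 0; 0 1/2] + [61.0000 -42.0000; -42.0000 29.2500] = [62.5000 -42.0000; -42.0000 29.7500]
BᵀPA = [-4.0000 -26.5000; 3.7500 17.2500]
K = S⁻¹·BᵀPA = [0.4037 -0.6697; 0.6959 -0.3657]
A−BK = [-0.5269 0.5819; -1.4155 1.6081]
AᵀP(A−BK) = [2.2549 -2.5577; -2.5577 3.0600]
P' = Q + AᵀP(A−BK) = [5.5049 -4.8077; -4.8077 5.3100]
tr(P') = 10.8149


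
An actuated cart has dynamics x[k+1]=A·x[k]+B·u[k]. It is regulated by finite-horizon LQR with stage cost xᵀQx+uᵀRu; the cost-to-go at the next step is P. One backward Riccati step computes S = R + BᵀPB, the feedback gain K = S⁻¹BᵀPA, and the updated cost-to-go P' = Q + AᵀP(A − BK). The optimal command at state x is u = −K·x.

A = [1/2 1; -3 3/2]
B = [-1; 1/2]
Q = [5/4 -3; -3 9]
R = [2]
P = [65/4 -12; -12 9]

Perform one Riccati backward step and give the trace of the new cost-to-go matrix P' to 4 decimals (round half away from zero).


18.5313

BᵀP = [-22.2500 16.5000]
S = R + BᵀPB = [2] + [30.5000] = [32.5000]
BᵀPA = [-60.6250 2.5000]
K = S⁻¹·BᵀPA = [-1.8654 0.0769]
A−BK = [-1.3654 1.0769; -2.0673 1.4615]
AᵀP(A−BK) = [7.9736 -0.7115; -0.7115 0.3077]
P' = Q + AᵀP(A−BK) = [9.2236 -3.7115; -3.7115 9.3077]
tr(P') = 18.5313


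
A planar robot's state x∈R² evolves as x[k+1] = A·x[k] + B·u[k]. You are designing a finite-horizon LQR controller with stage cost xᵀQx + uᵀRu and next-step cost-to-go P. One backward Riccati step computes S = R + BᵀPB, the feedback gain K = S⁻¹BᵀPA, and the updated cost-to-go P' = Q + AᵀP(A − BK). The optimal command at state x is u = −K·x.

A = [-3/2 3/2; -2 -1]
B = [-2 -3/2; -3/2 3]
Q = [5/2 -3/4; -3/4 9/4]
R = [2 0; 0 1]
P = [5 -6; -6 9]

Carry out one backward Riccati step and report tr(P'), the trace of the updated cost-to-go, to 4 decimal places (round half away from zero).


BᵀP = [-1.0000 -1.5000; -25.5000 36.0000]
S = R + BᵀPB = [2 0; 0 1] + [4.2500 -3.0000; -3.0000 146.2500] = [6.2500 -3.0000; -3.0000 147.2500]
BᵀPA = [4.5000 0.0000; -33.7500 -74.2500]
K = S⁻¹·BᵀPA = [0.6160 -0.2444; -0.2167 -0.5092]
A−BK = [-0.5930 0.2473; -0.4260 0.1610]
AᵀP(A−BK) = [1.1660 -0.3364; -0.3364 0.4401]
P' = Q + AᵀP(A−BK) = [3.6660 -1.0864; -1.0864 2.6901]
tr(P') = 6.3561

6.3561


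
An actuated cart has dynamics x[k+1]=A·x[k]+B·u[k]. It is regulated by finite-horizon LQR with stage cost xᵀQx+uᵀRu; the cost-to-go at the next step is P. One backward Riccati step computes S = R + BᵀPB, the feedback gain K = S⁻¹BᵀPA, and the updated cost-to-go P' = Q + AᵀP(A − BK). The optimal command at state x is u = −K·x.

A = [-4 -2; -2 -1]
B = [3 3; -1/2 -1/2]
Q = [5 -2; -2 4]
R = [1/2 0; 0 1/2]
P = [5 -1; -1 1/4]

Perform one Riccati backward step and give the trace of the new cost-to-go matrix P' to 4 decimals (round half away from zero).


BᵀP = [15.5000 -3.1250; 15.5000 -3.1250]
S = R + BᵀPB = [1/2 0; 0 1/2] + [48.0625 48.0625; 48.0625 48.0625] = [48.5625 48.0625; 48.0625 48.5625]
BᵀPA = [-55.7500 -27.8750; -55.7500 -27.8750]
K = S⁻¹·BᵀPA = [-0.5770 -0.2885; -0.5770 -0.2885]
A−BK = [-0.5382 -0.2691; -2.5770 -1.2885]
AᵀP(A−BK) = [0.6675 0.3338; 0.3338 0.1669]
P' = Q + AᵀP(A−BK) = [5.6675 -1.6662; -1.6662 4.1669]
tr(P') = 9.8344

9.8344


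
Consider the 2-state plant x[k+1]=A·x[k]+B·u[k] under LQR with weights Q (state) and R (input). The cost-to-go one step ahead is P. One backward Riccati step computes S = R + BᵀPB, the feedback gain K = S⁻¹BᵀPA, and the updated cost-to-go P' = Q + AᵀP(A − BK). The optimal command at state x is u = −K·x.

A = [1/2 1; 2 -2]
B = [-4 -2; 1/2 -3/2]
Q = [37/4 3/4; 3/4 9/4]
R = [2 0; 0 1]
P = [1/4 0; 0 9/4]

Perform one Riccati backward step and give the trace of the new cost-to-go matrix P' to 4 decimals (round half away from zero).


14.7965

BᵀP = [-1.0000 1.1250; -0.5000 -3.3750]
S = R + BᵀPB = [2 0; 0 1] + [4.5625 0.3125; 0.3125 6.0625] = [6.5625 0.3125; 0.3125 7.0625]
BᵀPA = [1.7500 -3.2500; -7.0000 6.2500]
K = S⁻¹·BᵀPA = [0.3145 -0.5385; -1.0051 0.9088]
A−BK = [-0.2520 0.6635; 0.3351 -0.3676]
AᵀP(A−BK) = [1.4766 -1.5711; -1.5711 1.8199]
P' = Q + AᵀP(A−BK) = [10.7266 -0.8211; -0.8211 4.0699]
tr(P') = 14.7965


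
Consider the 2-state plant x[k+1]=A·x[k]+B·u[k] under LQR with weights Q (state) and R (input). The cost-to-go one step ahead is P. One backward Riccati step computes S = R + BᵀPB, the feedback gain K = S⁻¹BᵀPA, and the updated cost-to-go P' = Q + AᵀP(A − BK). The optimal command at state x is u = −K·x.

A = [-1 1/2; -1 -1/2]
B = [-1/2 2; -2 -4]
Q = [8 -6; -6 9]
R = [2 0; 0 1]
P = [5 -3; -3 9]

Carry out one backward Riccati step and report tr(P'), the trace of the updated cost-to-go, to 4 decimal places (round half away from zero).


18.6126

BᵀP = [3.5000 -16.5000; 22.0000 -42.0000]
S = R + BᵀPB = [2 0; 0 1] + [31.2500 73.0000; 73.0000 212.0000] = [33.2500 73.0000; 73.0000 213.0000]
BᵀPA = [13.0000 10.0000; 20.0000 32.0000]
K = S⁻¹·BᵀPA = [0.7466 -0.1175; -0.1620 0.1905]
A−BK = [-0.3027 0.0602; -0.1547 0.0270]
AᵀP(A−BK) = [1.5337 -0.2826; -0.2826 0.0789]
P' = Q + AᵀP(A−BK) = [9.5337 -6.2826; -6.2826 9.0789]
tr(P') = 18.6126


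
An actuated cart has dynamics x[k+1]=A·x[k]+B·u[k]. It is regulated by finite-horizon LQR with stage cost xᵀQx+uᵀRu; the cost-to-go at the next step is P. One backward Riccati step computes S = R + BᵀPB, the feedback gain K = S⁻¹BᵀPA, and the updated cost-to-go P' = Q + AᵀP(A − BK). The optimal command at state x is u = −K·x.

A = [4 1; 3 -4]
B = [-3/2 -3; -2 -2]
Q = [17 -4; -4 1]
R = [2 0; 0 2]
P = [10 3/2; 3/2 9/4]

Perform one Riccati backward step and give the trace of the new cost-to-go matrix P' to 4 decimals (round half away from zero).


BᵀP = [-18.0000 -6.7500; -33.0000 -9.0000]
S = R + BᵀPB = [2 0; 0 2] + [40.5000 67.5000; 67.5000 117.0000] = [42.5000 67.5000; 67.5000 119.0000]
BᵀPA = [-92.2500 9.0000; -159.0000 3.0000]
K = S⁻¹·BᵀPA = [-0.4893 1.7327; -1.0586 -0.9576]
A−BK = [0.0903 0.7262; -0.0958 -2.4499]
AᵀP(A−BK) = [2.7963 1.0793; 1.0793 21.2788]
P' = Q + AᵀP(A−BK) = [19.7963 -2.9207; -2.9207 22.2788]
tr(P') = 42.0751

42.0751


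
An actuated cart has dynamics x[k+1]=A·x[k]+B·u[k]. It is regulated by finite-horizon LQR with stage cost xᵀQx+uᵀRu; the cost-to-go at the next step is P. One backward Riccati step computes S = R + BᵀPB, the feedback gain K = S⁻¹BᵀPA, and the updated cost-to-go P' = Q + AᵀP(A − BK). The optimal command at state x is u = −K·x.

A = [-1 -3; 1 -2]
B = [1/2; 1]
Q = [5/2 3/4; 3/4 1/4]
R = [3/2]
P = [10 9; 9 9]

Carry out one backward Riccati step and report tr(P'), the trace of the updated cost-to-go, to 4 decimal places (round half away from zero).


BᵀP = [14.0000 13.5000]
S = R + BᵀPB = [3/2] + [20.5000] = [22.0000]
BᵀPA = [-0.5000 -69.0000]
K = S⁻¹·BᵀPA = [-0.0227 -3.1364]
A−BK = [-0.9886 -1.4318; 1.0227 1.1364]
AᵀP(A−BK) = [0.9886 1.4318; 1.4318 17.5909]
P' = Q + AᵀP(A−BK) = [3.4886 2.1818; 2.1818 17.8409]
tr(P') = 21.3295

21.3295


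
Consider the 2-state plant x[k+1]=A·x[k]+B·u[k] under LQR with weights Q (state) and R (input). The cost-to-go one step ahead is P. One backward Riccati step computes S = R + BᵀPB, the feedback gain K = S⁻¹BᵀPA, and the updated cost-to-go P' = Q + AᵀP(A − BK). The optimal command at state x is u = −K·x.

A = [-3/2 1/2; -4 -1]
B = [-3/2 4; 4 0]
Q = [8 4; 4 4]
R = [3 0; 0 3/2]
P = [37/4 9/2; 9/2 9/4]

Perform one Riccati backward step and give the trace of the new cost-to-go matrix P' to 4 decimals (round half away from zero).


13.8093

BᵀP = [4.1250 2.2500; 37.0000 18.0000]
S = R + BᵀPB = [3 0; 0 3/2] + [2.8125 16.5000; 16.5000 148.0000] = [5.8125 16.5000; 16.5000 149.5000]
BᵀPA = [-15.1875 -0.1875; -127.5000 0.5000]
K = S⁻¹·BᵀPA = [-0.2795 -0.0608; -0.8220 0.0101]
A−BK = [1.3687 0.3686; -2.8820 -0.7568]
AᵀP(A−BK) = [1.7632 0.1711; 0.1711 0.0461]
P' = Q + AᵀP(A−BK) = [9.7632 4.1711; 4.1711 4.0461]
tr(P') = 13.8093
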